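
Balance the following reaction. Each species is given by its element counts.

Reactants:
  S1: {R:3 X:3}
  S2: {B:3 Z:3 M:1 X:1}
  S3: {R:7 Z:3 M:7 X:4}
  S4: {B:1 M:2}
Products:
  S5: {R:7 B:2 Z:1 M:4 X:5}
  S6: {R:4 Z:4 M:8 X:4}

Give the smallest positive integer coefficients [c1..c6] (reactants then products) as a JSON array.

R: 5·3+1·0+3·7+5·0 = 36 | 4·7+2·4 = 36
B: 5·0+1·3+3·0+5·1 = 8 | 4·2+2·0 = 8
Z: 5·0+1·3+3·3+5·0 = 12 | 4·1+2·4 = 12
M: 5·0+1·1+3·7+5·2 = 32 | 4·4+2·8 = 32
X: 5·3+1·1+3·4+5·0 = 28 | 4·5+2·4 = 28
gcd(5,1,3,5,4,2) = 1

Coefficients: [5, 1, 3, 5, 4, 2]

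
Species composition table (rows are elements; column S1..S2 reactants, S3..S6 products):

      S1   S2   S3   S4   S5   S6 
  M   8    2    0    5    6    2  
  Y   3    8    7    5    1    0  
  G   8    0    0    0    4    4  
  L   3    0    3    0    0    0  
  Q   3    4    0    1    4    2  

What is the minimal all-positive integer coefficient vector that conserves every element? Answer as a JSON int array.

Coefficients: [6, 5, 6, 2, 6, 6]

M: 6·8+5·2 = 58 | 6·0+2·5+6·6+6·2 = 58
Y: 6·3+5·8 = 58 | 6·7+2·5+6·1+6·0 = 58
G: 6·8+5·0 = 48 | 6·0+2·0+6·4+6·4 = 48
L: 6·3+5·0 = 18 | 6·3+2·0+6·0+6·0 = 18
Q: 6·3+5·4 = 38 | 6·0+2·1+6·4+6·2 = 38
gcd(6,5,6,2,6,6) = 1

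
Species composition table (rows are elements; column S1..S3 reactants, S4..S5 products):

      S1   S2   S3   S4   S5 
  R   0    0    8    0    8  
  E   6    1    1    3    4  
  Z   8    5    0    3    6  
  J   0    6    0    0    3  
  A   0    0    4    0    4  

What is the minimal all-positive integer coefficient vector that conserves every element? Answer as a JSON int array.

R: 3·0+3·0+6·8 = 48 | 1·0+6·8 = 48
E: 3·6+3·1+6·1 = 27 | 1·3+6·4 = 27
Z: 3·8+3·5+6·0 = 39 | 1·3+6·6 = 39
J: 3·0+3·6+6·0 = 18 | 1·0+6·3 = 18
A: 3·0+3·0+6·4 = 24 | 1·0+6·4 = 24
gcd(3,3,6,1,6) = 1

Coefficients: [3, 3, 6, 1, 6]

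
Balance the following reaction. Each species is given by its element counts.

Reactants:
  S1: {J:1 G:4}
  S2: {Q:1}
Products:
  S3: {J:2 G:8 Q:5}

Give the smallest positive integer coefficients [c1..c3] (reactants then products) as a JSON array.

J: 2·1+5·0 = 2 | 1·2 = 2
G: 2·4+5·0 = 8 | 1·8 = 8
Q: 2·0+5·1 = 5 | 1·5 = 5
gcd(2,5,1) = 1

Coefficients: [2, 5, 1]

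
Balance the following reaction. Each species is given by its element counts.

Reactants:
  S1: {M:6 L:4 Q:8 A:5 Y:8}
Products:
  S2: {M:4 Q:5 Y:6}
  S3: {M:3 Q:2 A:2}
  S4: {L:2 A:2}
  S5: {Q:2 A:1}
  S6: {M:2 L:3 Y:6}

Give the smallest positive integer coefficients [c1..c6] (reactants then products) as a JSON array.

M: 3·6 = 18 | 2·4+2·3+3·0+5·0+2·2 = 18
L: 3·4 = 12 | 2·0+2·0+3·2+5·0+2·3 = 12
Q: 3·8 = 24 | 2·5+2·2+3·0+5·2+2·0 = 24
A: 3·5 = 15 | 2·0+2·2+3·2+5·1+2·0 = 15
Y: 3·8 = 24 | 2·6+2·0+3·0+5·0+2·6 = 24
gcd(3,2,2,3,5,2) = 1

Coefficients: [3, 2, 2, 3, 5, 2]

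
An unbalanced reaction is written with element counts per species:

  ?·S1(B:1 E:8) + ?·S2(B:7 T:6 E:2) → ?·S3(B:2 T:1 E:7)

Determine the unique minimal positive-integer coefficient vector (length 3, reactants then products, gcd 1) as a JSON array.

B: 5·1+1·7 = 12 | 6·2 = 12
T: 5·0+1·6 = 6 | 6·1 = 6
E: 5·8+1·2 = 42 | 6·7 = 42
gcd(5,1,6) = 1

Coefficients: [5, 1, 6]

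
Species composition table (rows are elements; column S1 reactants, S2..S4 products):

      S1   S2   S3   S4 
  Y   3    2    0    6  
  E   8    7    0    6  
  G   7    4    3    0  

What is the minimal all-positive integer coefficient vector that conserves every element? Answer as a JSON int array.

Y: 6·3 = 18 | 6·2+6·0+1·6 = 18
E: 6·8 = 48 | 6·7+6·0+1·6 = 48
G: 6·7 = 42 | 6·4+6·3+1·0 = 42
gcd(6,6,6,1) = 1

Coefficients: [6, 6, 6, 1]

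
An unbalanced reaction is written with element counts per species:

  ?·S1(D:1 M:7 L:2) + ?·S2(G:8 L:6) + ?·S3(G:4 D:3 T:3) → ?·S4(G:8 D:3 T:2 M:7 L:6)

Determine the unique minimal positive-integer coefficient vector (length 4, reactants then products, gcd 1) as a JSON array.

G: 3·0+2·8+2·4 = 24 | 3·8 = 24
D: 3·1+2·0+2·3 = 9 | 3·3 = 9
T: 3·0+2·0+2·3 = 6 | 3·2 = 6
M: 3·7+2·0+2·0 = 21 | 3·7 = 21
L: 3·2+2·6+2·0 = 18 | 3·6 = 18
gcd(3,2,2,3) = 1

Coefficients: [3, 2, 2, 3]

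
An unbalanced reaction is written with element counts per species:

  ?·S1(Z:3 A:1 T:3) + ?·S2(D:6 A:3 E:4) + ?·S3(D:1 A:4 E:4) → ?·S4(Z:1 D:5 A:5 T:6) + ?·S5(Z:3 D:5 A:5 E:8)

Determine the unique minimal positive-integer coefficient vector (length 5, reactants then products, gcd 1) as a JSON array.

Z: 6·3+6·0+4·0 = 18 | 3·1+5·3 = 18
D: 6·0+6·6+4·1 = 40 | 3·5+5·5 = 40
A: 6·1+6·3+4·4 = 40 | 3·5+5·5 = 40
T: 6·3+6·0+4·0 = 18 | 3·6+5·0 = 18
E: 6·0+6·4+4·4 = 40 | 3·0+5·8 = 40
gcd(6,6,4,3,5) = 1

Coefficients: [6, 6, 4, 3, 5]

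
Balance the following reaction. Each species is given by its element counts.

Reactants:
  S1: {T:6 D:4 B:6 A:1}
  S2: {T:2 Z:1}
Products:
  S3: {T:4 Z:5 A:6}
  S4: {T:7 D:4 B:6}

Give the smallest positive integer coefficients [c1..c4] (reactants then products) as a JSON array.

T: 6·6+5·2 = 46 | 1·4+6·7 = 46
Z: 6·0+5·1 = 5 | 1·5+6·0 = 5
D: 6·4+5·0 = 24 | 1·0+6·4 = 24
B: 6·6+5·0 = 36 | 1·0+6·6 = 36
A: 6·1+5·0 = 6 | 1·6+6·0 = 6
gcd(6,5,1,6) = 1

Coefficients: [6, 5, 1, 6]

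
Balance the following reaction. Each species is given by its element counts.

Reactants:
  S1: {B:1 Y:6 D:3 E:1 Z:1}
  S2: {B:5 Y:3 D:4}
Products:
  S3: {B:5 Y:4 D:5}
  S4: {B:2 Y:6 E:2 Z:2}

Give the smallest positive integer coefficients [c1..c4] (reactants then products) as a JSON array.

Coefficients: [2, 6, 6, 1]

B: 2·1+6·5 = 32 | 6·5+1·2 = 32
Y: 2·6+6·3 = 30 | 6·4+1·6 = 30
D: 2·3+6·4 = 30 | 6·5+1·0 = 30
E: 2·1+6·0 = 2 | 6·0+1·2 = 2
Z: 2·1+6·0 = 2 | 6·0+1·2 = 2
gcd(2,6,6,1) = 1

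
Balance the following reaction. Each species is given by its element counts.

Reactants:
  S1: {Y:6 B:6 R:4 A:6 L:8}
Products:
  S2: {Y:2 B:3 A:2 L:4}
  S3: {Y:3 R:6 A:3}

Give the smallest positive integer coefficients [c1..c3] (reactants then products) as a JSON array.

Coefficients: [3, 6, 2]

Y: 3·6 = 18 | 6·2+2·3 = 18
B: 3·6 = 18 | 6·3+2·0 = 18
R: 3·4 = 12 | 6·0+2·6 = 12
A: 3·6 = 18 | 6·2+2·3 = 18
L: 3·8 = 24 | 6·4+2·0 = 24
gcd(3,6,2) = 1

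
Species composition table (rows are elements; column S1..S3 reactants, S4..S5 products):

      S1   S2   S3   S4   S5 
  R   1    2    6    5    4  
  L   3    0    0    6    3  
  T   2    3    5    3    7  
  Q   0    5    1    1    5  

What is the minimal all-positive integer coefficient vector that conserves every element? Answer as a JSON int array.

Coefficients: [5, 3, 1, 1, 3]

R: 5·1+3·2+1·6 = 17 | 1·5+3·4 = 17
L: 5·3+3·0+1·0 = 15 | 1·6+3·3 = 15
T: 5·2+3·3+1·5 = 24 | 1·3+3·7 = 24
Q: 5·0+3·5+1·1 = 16 | 1·1+3·5 = 16
gcd(5,3,1,1,3) = 1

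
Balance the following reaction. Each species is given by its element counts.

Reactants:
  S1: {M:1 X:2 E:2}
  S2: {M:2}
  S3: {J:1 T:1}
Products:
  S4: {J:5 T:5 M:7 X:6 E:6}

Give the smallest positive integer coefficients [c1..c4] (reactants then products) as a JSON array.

Coefficients: [3, 2, 5, 1]

J: 3·0+2·0+5·1 = 5 | 1·5 = 5
T: 3·0+2·0+5·1 = 5 | 1·5 = 5
M: 3·1+2·2+5·0 = 7 | 1·7 = 7
X: 3·2+2·0+5·0 = 6 | 1·6 = 6
E: 3·2+2·0+5·0 = 6 | 1·6 = 6
gcd(3,2,5,1) = 1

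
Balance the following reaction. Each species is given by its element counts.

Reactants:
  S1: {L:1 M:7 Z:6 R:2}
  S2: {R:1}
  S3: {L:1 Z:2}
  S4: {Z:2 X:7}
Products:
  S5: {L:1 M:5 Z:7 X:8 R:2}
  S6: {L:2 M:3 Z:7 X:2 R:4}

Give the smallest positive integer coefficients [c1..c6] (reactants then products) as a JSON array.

Coefficients: [4, 6, 3, 6, 5, 1]

L: 4·1+6·0+3·1+6·0 = 7 | 5·1+1·2 = 7
M: 4·7+6·0+3·0+6·0 = 28 | 5·5+1·3 = 28
Z: 4·6+6·0+3·2+6·2 = 42 | 5·7+1·7 = 42
X: 4·0+6·0+3·0+6·7 = 42 | 5·8+1·2 = 42
R: 4·2+6·1+3·0+6·0 = 14 | 5·2+1·4 = 14
gcd(4,6,3,6,5,1) = 1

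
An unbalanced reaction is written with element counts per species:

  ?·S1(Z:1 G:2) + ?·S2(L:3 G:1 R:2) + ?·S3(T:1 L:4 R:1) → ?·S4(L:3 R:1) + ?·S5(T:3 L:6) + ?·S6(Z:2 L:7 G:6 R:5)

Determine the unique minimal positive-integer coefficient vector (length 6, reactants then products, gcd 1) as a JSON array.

Coefficients: [6, 6, 6, 3, 2, 3]

T: 6·0+6·0+6·1 = 6 | 3·0+2·3+3·0 = 6
Z: 6·1+6·0+6·0 = 6 | 3·0+2·0+3·2 = 6
L: 6·0+6·3+6·4 = 42 | 3·3+2·6+3·7 = 42
G: 6·2+6·1+6·0 = 18 | 3·0+2·0+3·6 = 18
R: 6·0+6·2+6·1 = 18 | 3·1+2·0+3·5 = 18
gcd(6,6,6,3,2,3) = 1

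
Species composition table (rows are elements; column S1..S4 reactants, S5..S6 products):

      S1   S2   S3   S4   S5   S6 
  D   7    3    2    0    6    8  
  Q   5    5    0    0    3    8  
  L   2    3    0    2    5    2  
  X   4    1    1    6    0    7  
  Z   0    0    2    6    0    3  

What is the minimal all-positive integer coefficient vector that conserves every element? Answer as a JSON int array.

D: 6·7+6·3+6·2+1·0 = 72 | 4·6+6·8 = 72
Q: 6·5+6·5+6·0+1·0 = 60 | 4·3+6·8 = 60
L: 6·2+6·3+6·0+1·2 = 32 | 4·5+6·2 = 32
X: 6·4+6·1+6·1+1·6 = 42 | 4·0+6·7 = 42
Z: 6·0+6·0+6·2+1·6 = 18 | 4·0+6·3 = 18
gcd(6,6,6,1,4,6) = 1

Coefficients: [6, 6, 6, 1, 4, 6]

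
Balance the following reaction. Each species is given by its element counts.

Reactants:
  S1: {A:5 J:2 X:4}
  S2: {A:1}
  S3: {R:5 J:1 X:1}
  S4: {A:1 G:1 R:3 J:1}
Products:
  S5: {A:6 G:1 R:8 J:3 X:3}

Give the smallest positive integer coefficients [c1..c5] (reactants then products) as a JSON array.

Coefficients: [1, 5, 2, 2, 2]

A: 1·5+5·1+2·0+2·1 = 12 | 2·6 = 12
G: 1·0+5·0+2·0+2·1 = 2 | 2·1 = 2
R: 1·0+5·0+2·5+2·3 = 16 | 2·8 = 16
J: 1·2+5·0+2·1+2·1 = 6 | 2·3 = 6
X: 1·4+5·0+2·1+2·0 = 6 | 2·3 = 6
gcd(1,5,2,2,2) = 1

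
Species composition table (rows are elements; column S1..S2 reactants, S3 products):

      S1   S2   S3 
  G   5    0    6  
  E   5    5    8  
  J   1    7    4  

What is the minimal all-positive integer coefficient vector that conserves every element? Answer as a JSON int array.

Coefficients: [6, 2, 5]

G: 6·5+2·0 = 30 | 5·6 = 30
E: 6·5+2·5 = 40 | 5·8 = 40
J: 6·1+2·7 = 20 | 5·4 = 20
gcd(6,2,5) = 1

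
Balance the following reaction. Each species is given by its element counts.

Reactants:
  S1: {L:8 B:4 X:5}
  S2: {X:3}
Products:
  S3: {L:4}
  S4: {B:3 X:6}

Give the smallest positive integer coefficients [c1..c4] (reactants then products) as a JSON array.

Coefficients: [3, 3, 6, 4]

L: 3·8+3·0 = 24 | 6·4+4·0 = 24
B: 3·4+3·0 = 12 | 6·0+4·3 = 12
X: 3·5+3·3 = 24 | 6·0+4·6 = 24
gcd(3,3,6,4) = 1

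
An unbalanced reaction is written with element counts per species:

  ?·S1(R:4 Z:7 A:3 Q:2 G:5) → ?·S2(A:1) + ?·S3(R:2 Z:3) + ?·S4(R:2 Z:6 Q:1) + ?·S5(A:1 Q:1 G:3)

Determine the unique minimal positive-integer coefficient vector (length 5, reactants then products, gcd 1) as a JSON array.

R: 3·4 = 12 | 4·0+5·2+1·2+5·0 = 12
Z: 3·7 = 21 | 4·0+5·3+1·6+5·0 = 21
A: 3·3 = 9 | 4·1+5·0+1·0+5·1 = 9
Q: 3·2 = 6 | 4·0+5·0+1·1+5·1 = 6
G: 3·5 = 15 | 4·0+5·0+1·0+5·3 = 15
gcd(3,4,5,1,5) = 1

Coefficients: [3, 4, 5, 1, 5]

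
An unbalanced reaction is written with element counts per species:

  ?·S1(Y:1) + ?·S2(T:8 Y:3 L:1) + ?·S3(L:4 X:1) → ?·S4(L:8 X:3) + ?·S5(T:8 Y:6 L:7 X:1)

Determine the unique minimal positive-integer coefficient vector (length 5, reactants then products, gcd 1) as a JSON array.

Coefficients: [6, 2, 5, 1, 2]

T: 6·0+2·8+5·0 = 16 | 1·0+2·8 = 16
Y: 6·1+2·3+5·0 = 12 | 1·0+2·6 = 12
L: 6·0+2·1+5·4 = 22 | 1·8+2·7 = 22
X: 6·0+2·0+5·1 = 5 | 1·3+2·1 = 5
gcd(6,2,5,1,2) = 1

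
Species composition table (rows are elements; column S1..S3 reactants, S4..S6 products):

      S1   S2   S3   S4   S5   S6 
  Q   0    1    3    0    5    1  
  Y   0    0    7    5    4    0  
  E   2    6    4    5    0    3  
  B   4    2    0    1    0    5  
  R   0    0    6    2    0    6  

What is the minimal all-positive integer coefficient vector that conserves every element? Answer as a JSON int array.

Q: 6·0+1·1+6·3 = 19 | 6·0+3·5+4·1 = 19
Y: 6·0+1·0+6·7 = 42 | 6·5+3·4+4·0 = 42
E: 6·2+1·6+6·4 = 42 | 6·5+3·0+4·3 = 42
B: 6·4+1·2+6·0 = 26 | 6·1+3·0+4·5 = 26
R: 6·0+1·0+6·6 = 36 | 6·2+3·0+4·6 = 36
gcd(6,1,6,6,3,4) = 1

Coefficients: [6, 1, 6, 6, 3, 4]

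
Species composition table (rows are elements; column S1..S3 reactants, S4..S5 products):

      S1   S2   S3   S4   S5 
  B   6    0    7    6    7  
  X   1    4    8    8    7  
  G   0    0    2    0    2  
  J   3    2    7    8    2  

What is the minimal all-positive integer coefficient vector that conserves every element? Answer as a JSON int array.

B: 3·6+5·0+1·7 = 25 | 3·6+1·7 = 25
X: 3·1+5·4+1·8 = 31 | 3·8+1·7 = 31
G: 3·0+5·0+1·2 = 2 | 3·0+1·2 = 2
J: 3·3+5·2+1·7 = 26 | 3·8+1·2 = 26
gcd(3,5,1,3,1) = 1

Coefficients: [3, 5, 1, 3, 1]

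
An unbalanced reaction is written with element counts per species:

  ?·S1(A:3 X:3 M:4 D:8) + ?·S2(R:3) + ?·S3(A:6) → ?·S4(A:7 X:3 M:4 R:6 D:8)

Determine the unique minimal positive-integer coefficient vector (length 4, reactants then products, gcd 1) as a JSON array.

A: 3·3+6·0+2·6 = 21 | 3·7 = 21
X: 3·3+6·0+2·0 = 9 | 3·3 = 9
M: 3·4+6·0+2·0 = 12 | 3·4 = 12
R: 3·0+6·3+2·0 = 18 | 3·6 = 18
D: 3·8+6·0+2·0 = 24 | 3·8 = 24
gcd(3,6,2,3) = 1

Coefficients: [3, 6, 2, 3]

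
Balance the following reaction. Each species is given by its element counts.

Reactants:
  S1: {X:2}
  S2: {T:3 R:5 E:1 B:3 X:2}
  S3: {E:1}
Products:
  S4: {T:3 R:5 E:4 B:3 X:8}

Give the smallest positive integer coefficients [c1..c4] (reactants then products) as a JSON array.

T: 3·0+1·3+3·0 = 3 | 1·3 = 3
R: 3·0+1·5+3·0 = 5 | 1·5 = 5
E: 3·0+1·1+3·1 = 4 | 1·4 = 4
B: 3·0+1·3+3·0 = 3 | 1·3 = 3
X: 3·2+1·2+3·0 = 8 | 1·8 = 8
gcd(3,1,3,1) = 1

Coefficients: [3, 1, 3, 1]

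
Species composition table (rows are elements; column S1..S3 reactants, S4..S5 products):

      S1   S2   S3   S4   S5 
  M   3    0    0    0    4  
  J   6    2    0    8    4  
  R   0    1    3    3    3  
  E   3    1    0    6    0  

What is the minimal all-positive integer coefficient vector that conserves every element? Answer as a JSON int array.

Coefficients: [4, 6, 4, 3, 3]

M: 4·3+6·0+4·0 = 12 | 3·0+3·4 = 12
J: 4·6+6·2+4·0 = 36 | 3·8+3·4 = 36
R: 4·0+6·1+4·3 = 18 | 3·3+3·3 = 18
E: 4·3+6·1+4·0 = 18 | 3·6+3·0 = 18
gcd(4,6,4,3,3) = 1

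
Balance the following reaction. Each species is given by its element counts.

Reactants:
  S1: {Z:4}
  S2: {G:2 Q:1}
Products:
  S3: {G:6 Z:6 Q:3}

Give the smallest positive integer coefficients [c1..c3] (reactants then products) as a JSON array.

Coefficients: [3, 6, 2]

G: 3·0+6·2 = 12 | 2·6 = 12
Z: 3·4+6·0 = 12 | 2·6 = 12
Q: 3·0+6·1 = 6 | 2·3 = 6
gcd(3,6,2) = 1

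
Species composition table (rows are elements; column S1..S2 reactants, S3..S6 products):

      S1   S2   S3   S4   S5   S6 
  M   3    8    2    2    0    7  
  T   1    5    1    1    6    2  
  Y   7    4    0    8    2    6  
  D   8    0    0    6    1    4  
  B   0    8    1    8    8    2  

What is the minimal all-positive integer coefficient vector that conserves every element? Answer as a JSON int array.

Coefficients: [4, 5, 4, 1, 2, 6]

M: 4·3+5·8 = 52 | 4·2+1·2+2·0+6·7 = 52
T: 4·1+5·5 = 29 | 4·1+1·1+2·6+6·2 = 29
Y: 4·7+5·4 = 48 | 4·0+1·8+2·2+6·6 = 48
D: 4·8+5·0 = 32 | 4·0+1·6+2·1+6·4 = 32
B: 4·0+5·8 = 40 | 4·1+1·8+2·8+6·2 = 40
gcd(4,5,4,1,2,6) = 1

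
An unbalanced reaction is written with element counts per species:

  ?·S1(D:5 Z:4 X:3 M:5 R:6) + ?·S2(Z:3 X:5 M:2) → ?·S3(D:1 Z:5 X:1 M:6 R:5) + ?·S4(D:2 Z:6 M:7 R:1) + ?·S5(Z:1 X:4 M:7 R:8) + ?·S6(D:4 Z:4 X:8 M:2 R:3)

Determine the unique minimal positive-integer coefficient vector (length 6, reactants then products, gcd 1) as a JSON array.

Coefficients: [5, 6, 1, 2, 1, 5]

D: 5·5+6·0 = 25 | 1·1+2·2+1·0+5·4 = 25
Z: 5·4+6·3 = 38 | 1·5+2·6+1·1+5·4 = 38
X: 5·3+6·5 = 45 | 1·1+2·0+1·4+5·8 = 45
M: 5·5+6·2 = 37 | 1·6+2·7+1·7+5·2 = 37
R: 5·6+6·0 = 30 | 1·5+2·1+1·8+5·3 = 30
gcd(5,6,1,2,1,5) = 1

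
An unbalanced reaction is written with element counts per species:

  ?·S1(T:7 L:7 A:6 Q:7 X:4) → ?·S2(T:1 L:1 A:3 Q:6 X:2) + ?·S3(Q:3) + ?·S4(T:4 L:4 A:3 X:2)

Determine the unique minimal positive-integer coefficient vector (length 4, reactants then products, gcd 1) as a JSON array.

Coefficients: [3, 1, 5, 5]

T: 3·7 = 21 | 1·1+5·0+5·4 = 21
L: 3·7 = 21 | 1·1+5·0+5·4 = 21
A: 3·6 = 18 | 1·3+5·0+5·3 = 18
Q: 3·7 = 21 | 1·6+5·3+5·0 = 21
X: 3·4 = 12 | 1·2+5·0+5·2 = 12
gcd(3,1,5,5) = 1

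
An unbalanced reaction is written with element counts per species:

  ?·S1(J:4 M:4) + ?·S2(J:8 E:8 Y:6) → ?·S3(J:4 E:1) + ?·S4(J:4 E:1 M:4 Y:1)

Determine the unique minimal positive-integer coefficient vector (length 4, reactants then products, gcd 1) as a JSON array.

J: 6·4+1·8 = 32 | 2·4+6·4 = 32
E: 6·0+1·8 = 8 | 2·1+6·1 = 8
M: 6·4+1·0 = 24 | 2·0+6·4 = 24
Y: 6·0+1·6 = 6 | 2·0+6·1 = 6
gcd(6,1,2,6) = 1

Coefficients: [6, 1, 2, 6]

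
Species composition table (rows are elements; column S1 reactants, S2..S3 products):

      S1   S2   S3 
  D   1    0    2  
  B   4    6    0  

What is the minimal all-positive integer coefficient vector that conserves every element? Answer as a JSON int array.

Coefficients: [6, 4, 3]

D: 6·1 = 6 | 4·0+3·2 = 6
B: 6·4 = 24 | 4·6+3·0 = 24
gcd(6,4,3) = 1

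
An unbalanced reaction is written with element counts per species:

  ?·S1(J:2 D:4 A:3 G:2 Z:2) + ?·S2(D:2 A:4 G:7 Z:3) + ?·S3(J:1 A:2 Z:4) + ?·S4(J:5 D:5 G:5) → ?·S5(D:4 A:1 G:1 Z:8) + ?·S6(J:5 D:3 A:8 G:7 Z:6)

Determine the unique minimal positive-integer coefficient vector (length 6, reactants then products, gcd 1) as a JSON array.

Coefficients: [2, 2, 6, 1, 2, 3]

J: 2·2+2·0+6·1+1·5 = 15 | 2·0+3·5 = 15
D: 2·4+2·2+6·0+1·5 = 17 | 2·4+3·3 = 17
A: 2·3+2·4+6·2+1·0 = 26 | 2·1+3·8 = 26
G: 2·2+2·7+6·0+1·5 = 23 | 2·1+3·7 = 23
Z: 2·2+2·3+6·4+1·0 = 34 | 2·8+3·6 = 34
gcd(2,2,6,1,2,3) = 1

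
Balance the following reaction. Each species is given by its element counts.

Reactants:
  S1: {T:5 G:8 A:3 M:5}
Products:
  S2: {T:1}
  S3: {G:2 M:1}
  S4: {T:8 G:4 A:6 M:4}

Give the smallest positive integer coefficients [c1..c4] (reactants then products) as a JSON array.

Coefficients: [2, 2, 6, 1]

T: 2·5 = 10 | 2·1+6·0+1·8 = 10
G: 2·8 = 16 | 2·0+6·2+1·4 = 16
A: 2·3 = 6 | 2·0+6·0+1·6 = 6
M: 2·5 = 10 | 2·0+6·1+1·4 = 10
gcd(2,2,6,1) = 1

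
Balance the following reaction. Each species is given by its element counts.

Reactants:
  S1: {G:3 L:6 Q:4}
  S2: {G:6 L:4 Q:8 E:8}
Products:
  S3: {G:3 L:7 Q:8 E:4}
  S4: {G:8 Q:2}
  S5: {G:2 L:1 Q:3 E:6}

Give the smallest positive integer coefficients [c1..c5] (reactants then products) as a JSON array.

G: 2·3+5·6 = 36 | 4·3+2·8+4·2 = 36
L: 2·6+5·4 = 32 | 4·7+2·0+4·1 = 32
Q: 2·4+5·8 = 48 | 4·8+2·2+4·3 = 48
E: 2·0+5·8 = 40 | 4·4+2·0+4·6 = 40
gcd(2,5,4,2,4) = 1

Coefficients: [2, 5, 4, 2, 4]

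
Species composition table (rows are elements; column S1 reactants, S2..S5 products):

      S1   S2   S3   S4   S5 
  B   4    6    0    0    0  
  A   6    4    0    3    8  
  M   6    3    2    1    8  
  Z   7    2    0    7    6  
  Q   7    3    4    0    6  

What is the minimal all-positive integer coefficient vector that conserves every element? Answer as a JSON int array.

B: 6·4 = 24 | 4·6+6·0+4·0+1·0 = 24
A: 6·6 = 36 | 4·4+6·0+4·3+1·8 = 36
M: 6·6 = 36 | 4·3+6·2+4·1+1·8 = 36
Z: 6·7 = 42 | 4·2+6·0+4·7+1·6 = 42
Q: 6·7 = 42 | 4·3+6·4+4·0+1·6 = 42
gcd(6,4,6,4,1) = 1

Coefficients: [6, 4, 6, 4, 1]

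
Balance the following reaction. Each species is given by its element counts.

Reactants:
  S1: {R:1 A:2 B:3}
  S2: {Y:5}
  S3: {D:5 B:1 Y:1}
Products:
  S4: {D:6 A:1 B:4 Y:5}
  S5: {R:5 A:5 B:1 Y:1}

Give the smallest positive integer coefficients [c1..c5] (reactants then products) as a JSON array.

Coefficients: [5, 4, 6, 5, 1]

R: 5·1+4·0+6·0 = 5 | 5·0+1·5 = 5
D: 5·0+4·0+6·5 = 30 | 5·6+1·0 = 30
A: 5·2+4·0+6·0 = 10 | 5·1+1·5 = 10
B: 5·3+4·0+6·1 = 21 | 5·4+1·1 = 21
Y: 5·0+4·5+6·1 = 26 | 5·5+1·1 = 26
gcd(5,4,6,5,1) = 1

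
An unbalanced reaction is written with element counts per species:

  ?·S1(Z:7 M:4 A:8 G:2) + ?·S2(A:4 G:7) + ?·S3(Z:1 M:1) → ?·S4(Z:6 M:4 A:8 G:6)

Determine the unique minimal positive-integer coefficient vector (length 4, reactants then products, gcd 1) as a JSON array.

Z: 2·7+2·0+4·1 = 18 | 3·6 = 18
M: 2·4+2·0+4·1 = 12 | 3·4 = 12
A: 2·8+2·4+4·0 = 24 | 3·8 = 24
G: 2·2+2·7+4·0 = 18 | 3·6 = 18
gcd(2,2,4,3) = 1

Coefficients: [2, 2, 4, 3]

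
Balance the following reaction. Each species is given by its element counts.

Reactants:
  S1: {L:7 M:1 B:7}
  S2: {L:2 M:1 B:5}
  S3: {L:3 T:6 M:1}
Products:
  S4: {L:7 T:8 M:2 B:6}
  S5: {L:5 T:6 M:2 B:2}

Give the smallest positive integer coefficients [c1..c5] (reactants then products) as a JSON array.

L: 1·7+3·2+6·3 = 31 | 3·7+2·5 = 31
T: 1·0+3·0+6·6 = 36 | 3·8+2·6 = 36
M: 1·1+3·1+6·1 = 10 | 3·2+2·2 = 10
B: 1·7+3·5+6·0 = 22 | 3·6+2·2 = 22
gcd(1,3,6,3,2) = 1

Coefficients: [1, 3, 6, 3, 2]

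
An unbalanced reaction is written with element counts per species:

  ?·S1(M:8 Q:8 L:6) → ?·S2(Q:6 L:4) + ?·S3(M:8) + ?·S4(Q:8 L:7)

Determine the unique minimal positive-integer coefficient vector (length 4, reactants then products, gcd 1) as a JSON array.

M: 5·8 = 40 | 4·0+5·8+2·0 = 40
Q: 5·8 = 40 | 4·6+5·0+2·8 = 40
L: 5·6 = 30 | 4·4+5·0+2·7 = 30
gcd(5,4,5,2) = 1

Coefficients: [5, 4, 5, 2]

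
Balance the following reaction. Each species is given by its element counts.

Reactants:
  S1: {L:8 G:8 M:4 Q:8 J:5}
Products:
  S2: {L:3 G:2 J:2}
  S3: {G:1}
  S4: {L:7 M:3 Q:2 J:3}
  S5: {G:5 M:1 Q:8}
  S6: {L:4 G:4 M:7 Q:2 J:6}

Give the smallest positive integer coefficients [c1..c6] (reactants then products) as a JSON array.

Coefficients: [5, 5, 6, 3, 4, 1]

L: 5·8 = 40 | 5·3+6·0+3·7+4·0+1·4 = 40
G: 5·8 = 40 | 5·2+6·1+3·0+4·5+1·4 = 40
M: 5·4 = 20 | 5·0+6·0+3·3+4·1+1·7 = 20
Q: 5·8 = 40 | 5·0+6·0+3·2+4·8+1·2 = 40
J: 5·5 = 25 | 5·2+6·0+3·3+4·0+1·6 = 25
gcd(5,5,6,3,4,1) = 1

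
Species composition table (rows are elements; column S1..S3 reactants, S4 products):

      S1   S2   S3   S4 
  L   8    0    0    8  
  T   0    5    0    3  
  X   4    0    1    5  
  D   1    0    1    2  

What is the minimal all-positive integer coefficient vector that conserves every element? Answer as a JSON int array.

Coefficients: [5, 3, 5, 5]

L: 5·8+3·0+5·0 = 40 | 5·8 = 40
T: 5·0+3·5+5·0 = 15 | 5·3 = 15
X: 5·4+3·0+5·1 = 25 | 5·5 = 25
D: 5·1+3·0+5·1 = 10 | 5·2 = 10
gcd(5,3,5,5) = 1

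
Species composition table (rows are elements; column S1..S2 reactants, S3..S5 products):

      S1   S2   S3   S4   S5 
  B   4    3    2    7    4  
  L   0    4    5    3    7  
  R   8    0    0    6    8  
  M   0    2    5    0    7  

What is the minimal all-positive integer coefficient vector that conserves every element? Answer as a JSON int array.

B: 4·4+6·3 = 34 | 1·2+4·7+1·4 = 34
L: 4·0+6·4 = 24 | 1·5+4·3+1·7 = 24
R: 4·8+6·0 = 32 | 1·0+4·6+1·8 = 32
M: 4·0+6·2 = 12 | 1·5+4·0+1·7 = 12
gcd(4,6,1,4,1) = 1

Coefficients: [4, 6, 1, 4, 1]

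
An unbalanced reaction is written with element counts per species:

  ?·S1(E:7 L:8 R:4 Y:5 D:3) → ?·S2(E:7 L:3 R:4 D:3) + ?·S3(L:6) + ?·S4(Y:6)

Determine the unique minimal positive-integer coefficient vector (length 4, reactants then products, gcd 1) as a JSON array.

E: 6·7 = 42 | 6·7+5·0+5·0 = 42
L: 6·8 = 48 | 6·3+5·6+5·0 = 48
R: 6·4 = 24 | 6·4+5·0+5·0 = 24
Y: 6·5 = 30 | 6·0+5·0+5·6 = 30
D: 6·3 = 18 | 6·3+5·0+5·0 = 18
gcd(6,6,5,5) = 1

Coefficients: [6, 6, 5, 5]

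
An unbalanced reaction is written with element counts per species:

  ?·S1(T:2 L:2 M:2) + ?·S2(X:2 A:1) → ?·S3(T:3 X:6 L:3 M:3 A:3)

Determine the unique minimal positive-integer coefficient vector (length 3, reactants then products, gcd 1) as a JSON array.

Coefficients: [3, 6, 2]

T: 3·2+6·0 = 6 | 2·3 = 6
X: 3·0+6·2 = 12 | 2·6 = 12
L: 3·2+6·0 = 6 | 2·3 = 6
M: 3·2+6·0 = 6 | 2·3 = 6
A: 3·0+6·1 = 6 | 2·3 = 6
gcd(3,6,2) = 1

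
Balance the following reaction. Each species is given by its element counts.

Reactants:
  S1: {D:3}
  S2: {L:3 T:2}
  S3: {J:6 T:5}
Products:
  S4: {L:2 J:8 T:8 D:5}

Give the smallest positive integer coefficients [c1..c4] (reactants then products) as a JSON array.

Coefficients: [5, 2, 4, 3]

L: 5·0+2·3+4·0 = 6 | 3·2 = 6
J: 5·0+2·0+4·6 = 24 | 3·8 = 24
T: 5·0+2·2+4·5 = 24 | 3·8 = 24
D: 5·3+2·0+4·0 = 15 | 3·5 = 15
gcd(5,2,4,3) = 1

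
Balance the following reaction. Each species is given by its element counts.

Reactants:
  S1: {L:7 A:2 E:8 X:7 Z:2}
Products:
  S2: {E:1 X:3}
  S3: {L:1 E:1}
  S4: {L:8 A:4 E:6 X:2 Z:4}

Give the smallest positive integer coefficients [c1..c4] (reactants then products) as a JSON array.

L: 2·7 = 14 | 4·0+6·1+1·8 = 14
A: 2·2 = 4 | 4·0+6·0+1·4 = 4
E: 2·8 = 16 | 4·1+6·1+1·6 = 16
X: 2·7 = 14 | 4·3+6·0+1·2 = 14
Z: 2·2 = 4 | 4·0+6·0+1·4 = 4
gcd(2,4,6,1) = 1

Coefficients: [2, 4, 6, 1]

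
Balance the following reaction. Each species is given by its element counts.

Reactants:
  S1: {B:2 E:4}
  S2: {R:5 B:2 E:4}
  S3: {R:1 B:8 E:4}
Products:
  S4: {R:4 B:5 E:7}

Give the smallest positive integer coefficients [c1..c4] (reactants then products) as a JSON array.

R: 3·0+3·5+1·1 = 16 | 4·4 = 16
B: 3·2+3·2+1·8 = 20 | 4·5 = 20
E: 3·4+3·4+1·4 = 28 | 4·7 = 28
gcd(3,3,1,4) = 1

Coefficients: [3, 3, 1, 4]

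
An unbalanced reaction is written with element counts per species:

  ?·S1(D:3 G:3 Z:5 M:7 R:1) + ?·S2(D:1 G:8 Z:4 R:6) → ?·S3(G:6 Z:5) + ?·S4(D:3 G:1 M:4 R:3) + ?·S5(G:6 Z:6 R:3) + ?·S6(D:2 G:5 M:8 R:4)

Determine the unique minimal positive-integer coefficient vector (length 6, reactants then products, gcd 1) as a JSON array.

Coefficients: [4, 5, 2, 5, 5, 1]

D: 4·3+5·1 = 17 | 2·0+5·3+5·0+1·2 = 17
G: 4·3+5·8 = 52 | 2·6+5·1+5·6+1·5 = 52
Z: 4·5+5·4 = 40 | 2·5+5·0+5·6+1·0 = 40
M: 4·7+5·0 = 28 | 2·0+5·4+5·0+1·8 = 28
R: 4·1+5·6 = 34 | 2·0+5·3+5·3+1·4 = 34
gcd(4,5,2,5,5,1) = 1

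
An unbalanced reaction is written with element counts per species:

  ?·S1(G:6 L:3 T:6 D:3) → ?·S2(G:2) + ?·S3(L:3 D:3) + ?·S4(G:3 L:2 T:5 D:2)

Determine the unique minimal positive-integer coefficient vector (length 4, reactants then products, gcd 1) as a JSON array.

G: 5·6 = 30 | 6·2+1·0+6·3 = 30
L: 5·3 = 15 | 6·0+1·3+6·2 = 15
T: 5·6 = 30 | 6·0+1·0+6·5 = 30
D: 5·3 = 15 | 6·0+1·3+6·2 = 15
gcd(5,6,1,6) = 1

Coefficients: [5, 6, 1, 6]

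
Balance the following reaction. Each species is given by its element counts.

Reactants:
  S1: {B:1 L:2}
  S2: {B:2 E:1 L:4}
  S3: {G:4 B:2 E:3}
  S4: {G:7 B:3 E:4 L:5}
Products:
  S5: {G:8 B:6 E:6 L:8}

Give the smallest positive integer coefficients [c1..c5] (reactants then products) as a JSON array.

G: 4·0+5·0+5·4+4·7 = 48 | 6·8 = 48
B: 4·1+5·2+5·2+4·3 = 36 | 6·6 = 36
E: 4·0+5·1+5·3+4·4 = 36 | 6·6 = 36
L: 4·2+5·4+5·0+4·5 = 48 | 6·8 = 48
gcd(4,5,5,4,6) = 1

Coefficients: [4, 5, 5, 4, 6]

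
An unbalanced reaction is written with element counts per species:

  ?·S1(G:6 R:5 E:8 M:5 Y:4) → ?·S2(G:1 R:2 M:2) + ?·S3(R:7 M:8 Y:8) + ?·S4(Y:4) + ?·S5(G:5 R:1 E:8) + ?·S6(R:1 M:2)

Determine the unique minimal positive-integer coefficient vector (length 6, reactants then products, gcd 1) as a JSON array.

Coefficients: [6, 6, 1, 4, 6, 5]

G: 6·6 = 36 | 6·1+1·0+4·0+6·5+5·0 = 36
R: 6·5 = 30 | 6·2+1·7+4·0+6·1+5·1 = 30
E: 6·8 = 48 | 6·0+1·0+4·0+6·8+5·0 = 48
M: 6·5 = 30 | 6·2+1·8+4·0+6·0+5·2 = 30
Y: 6·4 = 24 | 6·0+1·8+4·4+6·0+5·0 = 24
gcd(6,6,1,4,6,5) = 1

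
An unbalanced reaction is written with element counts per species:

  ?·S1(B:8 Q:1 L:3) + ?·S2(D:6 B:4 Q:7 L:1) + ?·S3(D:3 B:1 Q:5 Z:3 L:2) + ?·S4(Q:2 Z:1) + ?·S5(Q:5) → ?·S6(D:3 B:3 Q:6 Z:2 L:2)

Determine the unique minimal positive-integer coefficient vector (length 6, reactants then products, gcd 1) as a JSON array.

Coefficients: [1, 1, 3, 1, 1, 5]

D: 1·0+1·6+3·3+1·0+1·0 = 15 | 5·3 = 15
B: 1·8+1·4+3·1+1·0+1·0 = 15 | 5·3 = 15
Q: 1·1+1·7+3·5+1·2+1·5 = 30 | 5·6 = 30
Z: 1·0+1·0+3·3+1·1+1·0 = 10 | 5·2 = 10
L: 1·3+1·1+3·2+1·0+1·0 = 10 | 5·2 = 10
gcd(1,1,3,1,1,5) = 1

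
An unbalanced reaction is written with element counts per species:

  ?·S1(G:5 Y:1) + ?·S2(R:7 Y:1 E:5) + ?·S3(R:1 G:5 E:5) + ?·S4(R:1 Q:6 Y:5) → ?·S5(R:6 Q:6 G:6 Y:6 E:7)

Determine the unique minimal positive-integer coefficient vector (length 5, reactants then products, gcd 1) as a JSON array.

Coefficients: [2, 3, 4, 5, 5]

R: 2·0+3·7+4·1+5·1 = 30 | 5·6 = 30
Q: 2·0+3·0+4·0+5·6 = 30 | 5·6 = 30
G: 2·5+3·0+4·5+5·0 = 30 | 5·6 = 30
Y: 2·1+3·1+4·0+5·5 = 30 | 5·6 = 30
E: 2·0+3·5+4·5+5·0 = 35 | 5·7 = 35
gcd(2,3,4,5,5) = 1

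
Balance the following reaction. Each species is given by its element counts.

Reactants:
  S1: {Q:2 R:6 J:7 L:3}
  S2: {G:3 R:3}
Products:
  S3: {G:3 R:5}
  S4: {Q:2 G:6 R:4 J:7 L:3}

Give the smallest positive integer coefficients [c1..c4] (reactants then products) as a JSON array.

Coefficients: [1, 6, 4, 1]

Q: 1·2+6·0 = 2 | 4·0+1·2 = 2
G: 1·0+6·3 = 18 | 4·3+1·6 = 18
R: 1·6+6·3 = 24 | 4·5+1·4 = 24
J: 1·7+6·0 = 7 | 4·0+1·7 = 7
L: 1·3+6·0 = 3 | 4·0+1·3 = 3
gcd(1,6,4,1) = 1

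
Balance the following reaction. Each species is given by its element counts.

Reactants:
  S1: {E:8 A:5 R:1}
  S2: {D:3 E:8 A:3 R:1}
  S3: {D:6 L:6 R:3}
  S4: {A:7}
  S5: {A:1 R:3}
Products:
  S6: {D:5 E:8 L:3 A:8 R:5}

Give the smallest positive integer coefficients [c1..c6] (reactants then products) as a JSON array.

Coefficients: [2, 4, 3, 3, 5, 6]

D: 2·0+4·3+3·6+3·0+5·0 = 30 | 6·5 = 30
E: 2·8+4·8+3·0+3·0+5·0 = 48 | 6·8 = 48
L: 2·0+4·0+3·6+3·0+5·0 = 18 | 6·3 = 18
A: 2·5+4·3+3·0+3·7+5·1 = 48 | 6·8 = 48
R: 2·1+4·1+3·3+3·0+5·3 = 30 | 6·5 = 30
gcd(2,4,3,3,5,6) = 1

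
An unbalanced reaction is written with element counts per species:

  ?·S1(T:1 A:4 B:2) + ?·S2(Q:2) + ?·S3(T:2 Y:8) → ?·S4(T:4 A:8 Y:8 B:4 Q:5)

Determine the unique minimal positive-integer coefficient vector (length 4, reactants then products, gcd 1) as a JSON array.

T: 4·1+5·0+2·2 = 8 | 2·4 = 8
A: 4·4+5·0+2·0 = 16 | 2·8 = 16
Y: 4·0+5·0+2·8 = 16 | 2·8 = 16
B: 4·2+5·0+2·0 = 8 | 2·4 = 8
Q: 4·0+5·2+2·0 = 10 | 2·5 = 10
gcd(4,5,2,2) = 1

Coefficients: [4, 5, 2, 2]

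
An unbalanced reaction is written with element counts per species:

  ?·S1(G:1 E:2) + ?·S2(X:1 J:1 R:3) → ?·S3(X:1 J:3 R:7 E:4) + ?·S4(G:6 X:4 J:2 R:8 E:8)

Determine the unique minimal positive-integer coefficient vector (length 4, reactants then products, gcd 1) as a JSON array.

G: 6·1+5·0 = 6 | 1·0+1·6 = 6
X: 6·0+5·1 = 5 | 1·1+1·4 = 5
J: 6·0+5·1 = 5 | 1·3+1·2 = 5
R: 6·0+5·3 = 15 | 1·7+1·8 = 15
E: 6·2+5·0 = 12 | 1·4+1·8 = 12
gcd(6,5,1,1) = 1

Coefficients: [6, 5, 1, 1]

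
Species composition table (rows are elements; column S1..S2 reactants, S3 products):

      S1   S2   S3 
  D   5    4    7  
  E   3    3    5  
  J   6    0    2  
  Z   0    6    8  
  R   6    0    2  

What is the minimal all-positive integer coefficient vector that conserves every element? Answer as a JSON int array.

D: 1·5+4·4 = 21 | 3·7 = 21
E: 1·3+4·3 = 15 | 3·5 = 15
J: 1·6+4·0 = 6 | 3·2 = 6
Z: 1·0+4·6 = 24 | 3·8 = 24
R: 1·6+4·0 = 6 | 3·2 = 6
gcd(1,4,3) = 1

Coefficients: [1, 4, 3]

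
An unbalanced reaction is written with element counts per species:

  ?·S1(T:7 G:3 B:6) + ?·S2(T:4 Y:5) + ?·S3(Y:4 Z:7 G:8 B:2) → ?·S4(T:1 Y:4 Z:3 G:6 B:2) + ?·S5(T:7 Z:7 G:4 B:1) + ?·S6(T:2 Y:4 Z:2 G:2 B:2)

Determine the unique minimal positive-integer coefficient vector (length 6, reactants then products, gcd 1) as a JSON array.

Coefficients: [2, 4, 6, 6, 2, 5]

T: 2·7+4·4+6·0 = 30 | 6·1+2·7+5·2 = 30
Y: 2·0+4·5+6·4 = 44 | 6·4+2·0+5·4 = 44
Z: 2·0+4·0+6·7 = 42 | 6·3+2·7+5·2 = 42
G: 2·3+4·0+6·8 = 54 | 6·6+2·4+5·2 = 54
B: 2·6+4·0+6·2 = 24 | 6·2+2·1+5·2 = 24
gcd(2,4,6,6,2,5) = 1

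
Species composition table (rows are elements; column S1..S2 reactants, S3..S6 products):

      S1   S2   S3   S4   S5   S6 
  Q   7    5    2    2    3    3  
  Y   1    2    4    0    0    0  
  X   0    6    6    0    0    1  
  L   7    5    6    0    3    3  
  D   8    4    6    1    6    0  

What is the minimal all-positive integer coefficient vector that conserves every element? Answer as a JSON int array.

Coefficients: [4, 4, 3, 6, 4, 6]

Q: 4·7+4·5 = 48 | 3·2+6·2+4·3+6·3 = 48
Y: 4·1+4·2 = 12 | 3·4+6·0+4·0+6·0 = 12
X: 4·0+4·6 = 24 | 3·6+6·0+4·0+6·1 = 24
L: 4·7+4·5 = 48 | 3·6+6·0+4·3+6·3 = 48
D: 4·8+4·4 = 48 | 3·6+6·1+4·6+6·0 = 48
gcd(4,4,3,6,4,6) = 1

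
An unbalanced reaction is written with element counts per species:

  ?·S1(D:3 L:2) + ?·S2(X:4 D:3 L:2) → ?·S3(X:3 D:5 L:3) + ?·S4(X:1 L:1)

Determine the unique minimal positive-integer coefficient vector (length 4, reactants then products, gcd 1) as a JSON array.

Coefficients: [5, 5, 6, 2]

X: 5·0+5·4 = 20 | 6·3+2·1 = 20
D: 5·3+5·3 = 30 | 6·5+2·0 = 30
L: 5·2+5·2 = 20 | 6·3+2·1 = 20
gcd(5,5,6,2) = 1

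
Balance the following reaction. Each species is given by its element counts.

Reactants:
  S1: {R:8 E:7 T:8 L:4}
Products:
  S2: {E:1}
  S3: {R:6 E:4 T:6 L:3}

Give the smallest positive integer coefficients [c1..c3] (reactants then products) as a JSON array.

Coefficients: [3, 5, 4]

R: 3·8 = 24 | 5·0+4·6 = 24
E: 3·7 = 21 | 5·1+4·4 = 21
T: 3·8 = 24 | 5·0+4·6 = 24
L: 3·4 = 12 | 5·0+4·3 = 12
gcd(3,5,4) = 1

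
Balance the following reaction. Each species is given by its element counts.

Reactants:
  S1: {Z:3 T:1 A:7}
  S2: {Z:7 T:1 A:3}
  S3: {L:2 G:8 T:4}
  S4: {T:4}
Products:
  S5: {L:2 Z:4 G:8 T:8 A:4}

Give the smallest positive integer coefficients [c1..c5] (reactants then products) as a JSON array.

Coefficients: [2, 2, 5, 4, 5]

L: 2·0+2·0+5·2+4·0 = 10 | 5·2 = 10
Z: 2·3+2·7+5·0+4·0 = 20 | 5·4 = 20
G: 2·0+2·0+5·8+4·0 = 40 | 5·8 = 40
T: 2·1+2·1+5·4+4·4 = 40 | 5·8 = 40
A: 2·7+2·3+5·0+4·0 = 20 | 5·4 = 20
gcd(2,2,5,4,5) = 1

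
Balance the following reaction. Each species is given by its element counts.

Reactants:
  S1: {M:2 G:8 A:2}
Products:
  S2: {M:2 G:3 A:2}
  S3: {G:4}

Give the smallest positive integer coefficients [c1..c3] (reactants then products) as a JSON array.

Coefficients: [4, 4, 5]

M: 4·2 = 8 | 4·2+5·0 = 8
G: 4·8 = 32 | 4·3+5·4 = 32
A: 4·2 = 8 | 4·2+5·0 = 8
gcd(4,4,5) = 1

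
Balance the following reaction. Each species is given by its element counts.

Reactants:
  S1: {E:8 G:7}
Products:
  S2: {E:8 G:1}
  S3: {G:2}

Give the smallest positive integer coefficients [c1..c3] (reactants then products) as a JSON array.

Coefficients: [1, 1, 3]

E: 1·8 = 8 | 1·8+3·0 = 8
G: 1·7 = 7 | 1·1+3·2 = 7
gcd(1,1,3) = 1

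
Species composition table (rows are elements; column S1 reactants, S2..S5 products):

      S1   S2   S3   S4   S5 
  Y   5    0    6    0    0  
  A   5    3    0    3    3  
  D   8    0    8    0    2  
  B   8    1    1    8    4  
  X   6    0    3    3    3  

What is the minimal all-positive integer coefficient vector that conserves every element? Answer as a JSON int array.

Y: 6·5 = 30 | 3·0+5·6+3·0+4·0 = 30
A: 6·5 = 30 | 3·3+5·0+3·3+4·3 = 30
D: 6·8 = 48 | 3·0+5·8+3·0+4·2 = 48
B: 6·8 = 48 | 3·1+5·1+3·8+4·4 = 48
X: 6·6 = 36 | 3·0+5·3+3·3+4·3 = 36
gcd(6,3,5,3,4) = 1

Coefficients: [6, 3, 5, 3, 4]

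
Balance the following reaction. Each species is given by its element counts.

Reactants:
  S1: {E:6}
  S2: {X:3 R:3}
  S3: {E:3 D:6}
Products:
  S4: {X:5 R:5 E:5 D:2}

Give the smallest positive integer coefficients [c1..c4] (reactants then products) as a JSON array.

X: 2·0+5·3+1·0 = 15 | 3·5 = 15
R: 2·0+5·3+1·0 = 15 | 3·5 = 15
E: 2·6+5·0+1·3 = 15 | 3·5 = 15
D: 2·0+5·0+1·6 = 6 | 3·2 = 6
gcd(2,5,1,3) = 1

Coefficients: [2, 5, 1, 3]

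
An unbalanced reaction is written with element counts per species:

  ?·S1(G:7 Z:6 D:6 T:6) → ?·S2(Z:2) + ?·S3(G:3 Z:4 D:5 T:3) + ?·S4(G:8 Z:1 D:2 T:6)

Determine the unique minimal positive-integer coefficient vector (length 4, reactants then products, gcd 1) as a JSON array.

Coefficients: [4, 3, 4, 2]

G: 4·7 = 28 | 3·0+4·3+2·8 = 28
Z: 4·6 = 24 | 3·2+4·4+2·1 = 24
D: 4·6 = 24 | 3·0+4·5+2·2 = 24
T: 4·6 = 24 | 3·0+4·3+2·6 = 24
gcd(4,3,4,2) = 1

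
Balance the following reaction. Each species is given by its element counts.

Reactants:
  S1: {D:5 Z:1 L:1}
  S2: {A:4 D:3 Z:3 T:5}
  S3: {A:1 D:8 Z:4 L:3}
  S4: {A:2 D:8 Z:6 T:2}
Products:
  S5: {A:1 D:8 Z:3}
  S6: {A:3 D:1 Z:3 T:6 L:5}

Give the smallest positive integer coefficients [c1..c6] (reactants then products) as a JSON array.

Coefficients: [4, 2, 2, 1, 6, 2]

A: 4·0+2·4+2·1+1·2 = 12 | 6·1+2·3 = 12
D: 4·5+2·3+2·8+1·8 = 50 | 6·8+2·1 = 50
Z: 4·1+2·3+2·4+1·6 = 24 | 6·3+2·3 = 24
T: 4·0+2·5+2·0+1·2 = 12 | 6·0+2·6 = 12
L: 4·1+2·0+2·3+1·0 = 10 | 6·0+2·5 = 10
gcd(4,2,2,1,6,2) = 1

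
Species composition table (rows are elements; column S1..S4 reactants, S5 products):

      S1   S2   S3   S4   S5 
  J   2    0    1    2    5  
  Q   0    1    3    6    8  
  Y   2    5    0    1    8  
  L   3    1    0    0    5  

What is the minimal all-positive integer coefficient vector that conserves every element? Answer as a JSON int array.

J: 4·2+3·0+5·1+1·2 = 15 | 3·5 = 15
Q: 4·0+3·1+5·3+1·6 = 24 | 3·8 = 24
Y: 4·2+3·5+5·0+1·1 = 24 | 3·8 = 24
L: 4·3+3·1+5·0+1·0 = 15 | 3·5 = 15
gcd(4,3,5,1,3) = 1

Coefficients: [4, 3, 5, 1, 3]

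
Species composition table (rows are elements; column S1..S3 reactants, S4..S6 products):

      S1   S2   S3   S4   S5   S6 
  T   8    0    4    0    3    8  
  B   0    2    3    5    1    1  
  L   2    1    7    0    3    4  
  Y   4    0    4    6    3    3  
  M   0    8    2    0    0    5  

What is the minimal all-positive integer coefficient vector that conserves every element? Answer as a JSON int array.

T: 6·8+3·0+3·4 = 60 | 1·0+4·3+6·8 = 60
B: 6·0+3·2+3·3 = 15 | 1·5+4·1+6·1 = 15
L: 6·2+3·1+3·7 = 36 | 1·0+4·3+6·4 = 36
Y: 6·4+3·0+3·4 = 36 | 1·6+4·3+6·3 = 36
M: 6·0+3·8+3·2 = 30 | 1·0+4·0+6·5 = 30
gcd(6,3,3,1,4,6) = 1

Coefficients: [6, 3, 3, 1, 4, 6]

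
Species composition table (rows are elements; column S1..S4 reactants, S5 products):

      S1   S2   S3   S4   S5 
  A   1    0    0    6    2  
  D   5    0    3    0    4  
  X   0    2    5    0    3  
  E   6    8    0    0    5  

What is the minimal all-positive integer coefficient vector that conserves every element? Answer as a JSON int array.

A: 2·1+1·0+2·0+1·6 = 8 | 4·2 = 8
D: 2·5+1·0+2·3+1·0 = 16 | 4·4 = 16
X: 2·0+1·2+2·5+1·0 = 12 | 4·3 = 12
E: 2·6+1·8+2·0+1·0 = 20 | 4·5 = 20
gcd(2,1,2,1,4) = 1

Coefficients: [2, 1, 2, 1, 4]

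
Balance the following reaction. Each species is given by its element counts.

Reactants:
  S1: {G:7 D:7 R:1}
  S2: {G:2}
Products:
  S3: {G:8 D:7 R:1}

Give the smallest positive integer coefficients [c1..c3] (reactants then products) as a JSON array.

Coefficients: [2, 1, 2]

G: 2·7+1·2 = 16 | 2·8 = 16
D: 2·7+1·0 = 14 | 2·7 = 14
R: 2·1+1·0 = 2 | 2·1 = 2
gcd(2,1,2) = 1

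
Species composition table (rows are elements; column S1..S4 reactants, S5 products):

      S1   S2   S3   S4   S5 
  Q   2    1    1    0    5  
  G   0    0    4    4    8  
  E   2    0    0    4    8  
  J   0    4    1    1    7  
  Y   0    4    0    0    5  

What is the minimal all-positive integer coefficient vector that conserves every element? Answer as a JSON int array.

Coefficients: [6, 5, 3, 5, 4]

Q: 6·2+5·1+3·1+5·0 = 20 | 4·5 = 20
G: 6·0+5·0+3·4+5·4 = 32 | 4·8 = 32
E: 6·2+5·0+3·0+5·4 = 32 | 4·8 = 32
J: 6·0+5·4+3·1+5·1 = 28 | 4·7 = 28
Y: 6·0+5·4+3·0+5·0 = 20 | 4·5 = 20
gcd(6,5,3,5,4) = 1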